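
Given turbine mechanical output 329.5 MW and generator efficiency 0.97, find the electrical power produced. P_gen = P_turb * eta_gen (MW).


P_gen = 329.5 * 0.97 = 319.6150 MW


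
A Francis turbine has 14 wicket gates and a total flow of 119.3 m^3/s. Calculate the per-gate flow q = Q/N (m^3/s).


q = 119.3 / 14 = 8.5214 m^3/s


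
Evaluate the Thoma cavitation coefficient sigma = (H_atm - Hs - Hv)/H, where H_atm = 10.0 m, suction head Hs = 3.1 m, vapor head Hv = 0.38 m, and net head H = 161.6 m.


sigma = (10.0 - 3.1 - 0.38) / 161.6 = 0.0403


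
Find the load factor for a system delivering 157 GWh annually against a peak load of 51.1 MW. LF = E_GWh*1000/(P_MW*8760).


LF = 157 * 1000 / (51.1 * 8760) = 0.3507


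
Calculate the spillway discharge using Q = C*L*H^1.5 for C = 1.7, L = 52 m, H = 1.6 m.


Q = 1.7 * 52 * 1.6^1.5 = 178.9090 m^3/s


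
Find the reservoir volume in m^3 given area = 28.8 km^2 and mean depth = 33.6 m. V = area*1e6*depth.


V = 28.8 * 1e6 * 33.6 = 9.6768e+08 m^3


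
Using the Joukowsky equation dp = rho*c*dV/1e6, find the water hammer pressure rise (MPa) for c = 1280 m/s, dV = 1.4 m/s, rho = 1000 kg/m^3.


dp = 1000 * 1280 * 1.4 / 1e6 = 1.7920 MPa


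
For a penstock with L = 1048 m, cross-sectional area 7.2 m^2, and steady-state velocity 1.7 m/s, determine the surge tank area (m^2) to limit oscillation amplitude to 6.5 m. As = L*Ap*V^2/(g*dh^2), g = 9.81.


As = 1048 * 7.2 * 1.7^2 / (9.81 * 6.5^2) = 52.6133 m^2


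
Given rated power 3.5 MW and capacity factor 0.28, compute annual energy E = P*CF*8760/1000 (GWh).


E = 3.5 * 0.28 * 8760 / 1000 = 8.5848 GWh


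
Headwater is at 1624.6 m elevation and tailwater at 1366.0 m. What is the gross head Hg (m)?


Hg = 1624.6 - 1366.0 = 258.6000 m


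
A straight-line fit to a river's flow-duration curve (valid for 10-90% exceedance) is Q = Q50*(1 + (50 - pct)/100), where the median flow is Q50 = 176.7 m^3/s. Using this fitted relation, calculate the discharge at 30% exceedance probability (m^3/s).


Q = 176.7 * (1 + (50 - 30)/100) = 212.0400 m^3/s


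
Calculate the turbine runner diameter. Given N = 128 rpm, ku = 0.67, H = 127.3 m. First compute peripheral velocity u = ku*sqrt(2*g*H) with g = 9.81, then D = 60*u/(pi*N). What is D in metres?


u = 0.67 * sqrt(2*9.81*127.3) = 33.4841 m/s
D = 60 * 33.4841 / (pi * 128) = 4.9961 m


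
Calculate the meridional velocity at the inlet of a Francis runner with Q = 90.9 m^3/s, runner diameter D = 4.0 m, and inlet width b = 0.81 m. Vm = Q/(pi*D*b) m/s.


Vm = 90.9 / (pi * 4.0 * 0.81) = 8.9304 m/s


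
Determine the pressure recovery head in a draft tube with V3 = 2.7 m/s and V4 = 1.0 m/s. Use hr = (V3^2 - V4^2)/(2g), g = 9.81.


hr = (2.7^2 - 1.0^2) / (2*9.81) = 0.3206 m


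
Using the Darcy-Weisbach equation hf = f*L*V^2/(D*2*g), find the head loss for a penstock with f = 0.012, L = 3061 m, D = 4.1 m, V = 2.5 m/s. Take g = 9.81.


hf = 0.012 * 3061 * 2.5^2 / (4.1 * 2 * 9.81) = 2.8539 m


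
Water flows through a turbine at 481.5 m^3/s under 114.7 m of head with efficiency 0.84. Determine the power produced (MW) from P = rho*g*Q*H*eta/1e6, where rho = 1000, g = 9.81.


P = 1000 * 9.81 * 481.5 * 114.7 * 0.84 / 1e6 = 455.1012 MW


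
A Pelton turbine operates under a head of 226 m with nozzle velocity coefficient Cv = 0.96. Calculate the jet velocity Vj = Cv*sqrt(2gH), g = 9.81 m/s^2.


Vj = 0.96 * sqrt(2*9.81*226) = 63.9256 m/s


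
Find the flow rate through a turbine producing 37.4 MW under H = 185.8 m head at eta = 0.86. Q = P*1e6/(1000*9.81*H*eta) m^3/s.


Q = 37.4 * 1e6 / (1000 * 9.81 * 185.8 * 0.86) = 23.8593 m^3/s


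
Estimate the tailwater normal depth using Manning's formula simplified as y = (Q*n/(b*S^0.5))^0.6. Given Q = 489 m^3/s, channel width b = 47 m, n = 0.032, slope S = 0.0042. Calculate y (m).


y = (489 * 0.032 / (47 * 0.0042^0.5))^0.6 = 2.6696 m


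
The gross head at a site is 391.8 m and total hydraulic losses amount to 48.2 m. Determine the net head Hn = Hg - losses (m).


Hn = 391.8 - 48.2 = 343.6000 m


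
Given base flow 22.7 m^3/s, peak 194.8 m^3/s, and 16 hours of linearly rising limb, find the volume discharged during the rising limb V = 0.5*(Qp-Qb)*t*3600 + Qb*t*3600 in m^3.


V = 0.5*(194.8 - 22.7)*16*3600 + 22.7*16*3600 = 6.2640e+06 m^3


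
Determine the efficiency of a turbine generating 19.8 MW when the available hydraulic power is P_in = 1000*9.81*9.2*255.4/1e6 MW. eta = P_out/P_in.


P_in = 1000 * 9.81 * 9.2 * 255.4 / 1e6 = 23.0504 MW
eta = 19.8 / 23.0504 = 0.8590


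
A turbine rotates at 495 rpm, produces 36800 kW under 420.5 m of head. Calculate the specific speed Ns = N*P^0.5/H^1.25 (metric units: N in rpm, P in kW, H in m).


Ns = 495 * 36800^0.5 / 420.5^1.25 = 49.8680


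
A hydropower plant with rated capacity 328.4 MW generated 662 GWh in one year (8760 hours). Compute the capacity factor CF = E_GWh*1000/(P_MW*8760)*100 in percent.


CF = 662 * 1000 / (328.4 * 8760) * 100 = 23.0118 %


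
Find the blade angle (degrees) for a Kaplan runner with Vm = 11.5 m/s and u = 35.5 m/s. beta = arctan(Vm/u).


beta = arctan(11.5 / 35.5) = 17.9494 degrees


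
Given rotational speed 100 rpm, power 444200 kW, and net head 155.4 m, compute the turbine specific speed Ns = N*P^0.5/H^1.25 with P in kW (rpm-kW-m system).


Ns = 100 * 444200^0.5 / 155.4^1.25 = 121.4718


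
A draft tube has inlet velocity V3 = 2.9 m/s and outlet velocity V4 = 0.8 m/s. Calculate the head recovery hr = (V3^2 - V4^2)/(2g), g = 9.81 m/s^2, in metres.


hr = (2.9^2 - 0.8^2) / (2*9.81) = 0.3960 m


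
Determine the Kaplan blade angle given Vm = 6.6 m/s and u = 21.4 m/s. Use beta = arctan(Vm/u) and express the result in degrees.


beta = arctan(6.6 / 21.4) = 17.1403 degrees


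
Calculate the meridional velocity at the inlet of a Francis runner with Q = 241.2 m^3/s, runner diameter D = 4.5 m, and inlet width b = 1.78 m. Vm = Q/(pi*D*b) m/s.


Vm = 241.2 / (pi * 4.5 * 1.78) = 9.5851 m/s


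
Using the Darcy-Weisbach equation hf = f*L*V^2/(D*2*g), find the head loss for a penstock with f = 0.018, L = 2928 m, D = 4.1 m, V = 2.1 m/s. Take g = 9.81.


hf = 0.018 * 2928 * 2.1^2 / (4.1 * 2 * 9.81) = 2.8893 m


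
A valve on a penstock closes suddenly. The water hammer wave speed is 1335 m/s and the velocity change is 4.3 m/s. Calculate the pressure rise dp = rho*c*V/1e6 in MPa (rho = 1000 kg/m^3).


dp = 1000 * 1335 * 4.3 / 1e6 = 5.7405 MPa


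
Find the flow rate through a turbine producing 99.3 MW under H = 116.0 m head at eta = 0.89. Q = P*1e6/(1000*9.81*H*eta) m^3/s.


Q = 99.3 * 1e6 / (1000 * 9.81 * 116.0 * 0.89) = 98.0465 m^3/s


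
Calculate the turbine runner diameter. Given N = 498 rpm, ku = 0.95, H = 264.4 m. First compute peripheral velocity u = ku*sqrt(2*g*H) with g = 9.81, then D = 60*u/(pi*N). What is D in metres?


u = 0.95 * sqrt(2*9.81*264.4) = 68.4233 m/s
D = 60 * 68.4233 / (pi * 498) = 2.6241 m


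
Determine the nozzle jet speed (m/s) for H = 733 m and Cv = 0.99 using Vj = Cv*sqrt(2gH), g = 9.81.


Vj = 0.99 * sqrt(2*9.81*733) = 118.7235 m/s


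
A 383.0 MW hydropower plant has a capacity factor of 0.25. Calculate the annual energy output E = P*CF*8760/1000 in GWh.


E = 383.0 * 0.25 * 8760 / 1000 = 838.7700 GWh


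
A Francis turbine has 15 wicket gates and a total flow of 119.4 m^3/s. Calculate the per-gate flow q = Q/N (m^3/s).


q = 119.4 / 15 = 7.9600 m^3/s


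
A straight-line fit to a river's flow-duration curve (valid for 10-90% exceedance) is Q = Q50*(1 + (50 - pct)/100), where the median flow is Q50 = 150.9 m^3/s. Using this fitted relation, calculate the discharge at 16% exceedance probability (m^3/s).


Q = 150.9 * (1 + (50 - 16)/100) = 202.2060 m^3/s


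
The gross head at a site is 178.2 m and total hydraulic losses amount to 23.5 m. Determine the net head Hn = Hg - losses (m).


Hn = 178.2 - 23.5 = 154.7000 m


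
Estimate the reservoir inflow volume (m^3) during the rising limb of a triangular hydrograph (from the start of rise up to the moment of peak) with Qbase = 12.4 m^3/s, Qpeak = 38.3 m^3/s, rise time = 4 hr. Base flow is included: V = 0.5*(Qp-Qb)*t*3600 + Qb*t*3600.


V = 0.5*(38.3 - 12.4)*4*3600 + 12.4*4*3600 = 365040.0000 m^3


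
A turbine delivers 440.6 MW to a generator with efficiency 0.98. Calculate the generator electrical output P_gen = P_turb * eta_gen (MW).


P_gen = 440.6 * 0.98 = 431.7880 MW


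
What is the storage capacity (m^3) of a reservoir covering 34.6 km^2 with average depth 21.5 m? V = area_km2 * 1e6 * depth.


V = 34.6 * 1e6 * 21.5 = 7.4390e+08 m^3


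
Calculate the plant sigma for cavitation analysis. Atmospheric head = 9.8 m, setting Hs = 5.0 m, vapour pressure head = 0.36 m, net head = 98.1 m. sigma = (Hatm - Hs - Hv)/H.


sigma = (9.8 - 5.0 - 0.36) / 98.1 = 0.0453


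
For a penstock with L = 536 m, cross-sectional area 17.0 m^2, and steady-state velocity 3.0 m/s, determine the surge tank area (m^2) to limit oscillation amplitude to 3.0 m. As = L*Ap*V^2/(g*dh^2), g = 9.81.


As = 536 * 17.0 * 3.0^2 / (9.81 * 3.0^2) = 928.8481 m^2


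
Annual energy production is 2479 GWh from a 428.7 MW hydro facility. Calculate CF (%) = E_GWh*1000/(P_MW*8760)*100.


CF = 2479 * 1000 / (428.7 * 8760) * 100 = 66.0114 %


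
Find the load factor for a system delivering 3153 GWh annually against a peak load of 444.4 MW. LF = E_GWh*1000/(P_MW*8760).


LF = 3153 * 1000 / (444.4 * 8760) = 0.8099


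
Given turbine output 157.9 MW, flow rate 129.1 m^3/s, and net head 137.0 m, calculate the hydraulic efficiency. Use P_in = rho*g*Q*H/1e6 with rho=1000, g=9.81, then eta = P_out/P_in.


P_in = 1000 * 9.81 * 129.1 * 137.0 / 1e6 = 173.5065 MW
eta = 157.9 / 173.5065 = 0.9101


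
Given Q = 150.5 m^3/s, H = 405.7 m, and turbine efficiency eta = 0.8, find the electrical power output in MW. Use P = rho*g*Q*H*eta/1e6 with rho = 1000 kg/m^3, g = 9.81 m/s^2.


P = 1000 * 9.81 * 150.5 * 405.7 * 0.8 / 1e6 = 479.1820 MW


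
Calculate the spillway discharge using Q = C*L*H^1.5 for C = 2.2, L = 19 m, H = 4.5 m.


Q = 2.2 * 19 * 4.5^1.5 = 399.0204 m^3/s


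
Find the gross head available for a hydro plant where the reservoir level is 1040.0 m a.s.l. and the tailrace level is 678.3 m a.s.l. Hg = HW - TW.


Hg = 1040.0 - 678.3 = 361.7000 m


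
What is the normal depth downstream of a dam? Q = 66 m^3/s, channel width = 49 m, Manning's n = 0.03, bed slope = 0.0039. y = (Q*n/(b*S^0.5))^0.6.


y = (66 * 0.03 / (49 * 0.0039^0.5))^0.6 = 0.7701 m


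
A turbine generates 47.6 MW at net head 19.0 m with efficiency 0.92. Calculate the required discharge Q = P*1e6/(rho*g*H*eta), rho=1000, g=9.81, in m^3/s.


Q = 47.6 * 1e6 / (1000 * 9.81 * 19.0 * 0.92) = 277.5853 m^3/s


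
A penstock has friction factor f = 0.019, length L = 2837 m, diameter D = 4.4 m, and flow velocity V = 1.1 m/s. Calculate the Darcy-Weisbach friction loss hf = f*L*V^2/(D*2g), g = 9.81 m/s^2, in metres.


hf = 0.019 * 2837 * 1.1^2 / (4.4 * 2 * 9.81) = 0.7555 m


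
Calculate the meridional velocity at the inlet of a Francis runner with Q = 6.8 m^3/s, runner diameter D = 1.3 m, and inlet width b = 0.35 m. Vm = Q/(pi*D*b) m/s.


Vm = 6.8 / (pi * 1.3 * 0.35) = 4.7572 m/s


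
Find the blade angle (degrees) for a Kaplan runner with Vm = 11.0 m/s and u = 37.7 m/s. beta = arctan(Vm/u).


beta = arctan(11.0 / 37.7) = 16.2660 degrees


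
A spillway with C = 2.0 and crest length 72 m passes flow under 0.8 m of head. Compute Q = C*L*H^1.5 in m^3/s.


Q = 2.0 * 72 * 0.8^1.5 = 103.0380 m^3/s


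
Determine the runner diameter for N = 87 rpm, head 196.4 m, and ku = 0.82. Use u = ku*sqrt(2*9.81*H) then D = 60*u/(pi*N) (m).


u = 0.82 * sqrt(2*9.81*196.4) = 50.9019 m/s
D = 60 * 50.9019 / (pi * 87) = 11.1742 m


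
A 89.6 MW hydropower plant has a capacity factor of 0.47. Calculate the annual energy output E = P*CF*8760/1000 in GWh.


E = 89.6 * 0.47 * 8760 / 1000 = 368.9011 GWh


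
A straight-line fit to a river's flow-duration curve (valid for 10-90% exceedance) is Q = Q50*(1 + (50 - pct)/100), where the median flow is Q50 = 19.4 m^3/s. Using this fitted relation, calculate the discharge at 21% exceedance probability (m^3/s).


Q = 19.4 * (1 + (50 - 21)/100) = 25.0260 m^3/s


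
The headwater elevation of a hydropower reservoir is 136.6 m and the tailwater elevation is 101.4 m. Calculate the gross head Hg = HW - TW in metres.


Hg = 136.6 - 101.4 = 35.2000 m


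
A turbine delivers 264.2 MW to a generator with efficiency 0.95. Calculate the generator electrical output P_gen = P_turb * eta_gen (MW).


P_gen = 264.2 * 0.95 = 250.9900 MW


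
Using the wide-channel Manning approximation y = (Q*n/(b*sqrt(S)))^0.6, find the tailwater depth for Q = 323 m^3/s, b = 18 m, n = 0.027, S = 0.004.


y = (323 * 0.027 / (18 * 0.004^0.5))^0.6 = 3.3928 m


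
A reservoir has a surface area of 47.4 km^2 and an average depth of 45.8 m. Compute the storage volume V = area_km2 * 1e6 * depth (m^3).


V = 47.4 * 1e6 * 45.8 = 2.1709e+09 m^3


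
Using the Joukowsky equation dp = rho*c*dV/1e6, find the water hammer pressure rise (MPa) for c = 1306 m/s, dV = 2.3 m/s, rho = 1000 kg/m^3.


dp = 1000 * 1306 * 2.3 / 1e6 = 3.0038 MPa


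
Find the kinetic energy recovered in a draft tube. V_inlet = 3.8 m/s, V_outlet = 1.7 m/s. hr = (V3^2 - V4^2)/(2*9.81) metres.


hr = (3.8^2 - 1.7^2) / (2*9.81) = 0.5887 m


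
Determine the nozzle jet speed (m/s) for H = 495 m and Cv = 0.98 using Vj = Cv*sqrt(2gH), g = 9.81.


Vj = 0.98 * sqrt(2*9.81*495) = 96.5780 m/s


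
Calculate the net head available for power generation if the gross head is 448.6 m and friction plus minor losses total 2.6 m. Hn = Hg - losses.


Hn = 448.6 - 2.6 = 446.0000 m


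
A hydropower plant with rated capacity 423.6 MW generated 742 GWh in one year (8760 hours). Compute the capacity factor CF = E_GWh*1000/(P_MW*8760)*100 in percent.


CF = 742 * 1000 / (423.6 * 8760) * 100 = 19.9960 %


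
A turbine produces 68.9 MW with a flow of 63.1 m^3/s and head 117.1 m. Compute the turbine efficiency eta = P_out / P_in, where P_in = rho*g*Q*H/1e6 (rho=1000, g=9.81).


P_in = 1000 * 9.81 * 63.1 * 117.1 / 1e6 = 72.4862 MW
eta = 68.9 / 72.4862 = 0.9505


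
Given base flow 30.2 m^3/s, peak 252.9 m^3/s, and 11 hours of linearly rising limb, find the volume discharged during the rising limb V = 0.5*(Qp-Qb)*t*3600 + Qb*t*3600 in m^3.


V = 0.5*(252.9 - 30.2)*11*3600 + 30.2*11*3600 = 5.6054e+06 m^3


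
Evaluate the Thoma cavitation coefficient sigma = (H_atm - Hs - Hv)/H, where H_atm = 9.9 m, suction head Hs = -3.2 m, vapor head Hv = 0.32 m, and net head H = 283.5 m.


sigma = (9.9 - (-3.2) - 0.32) / 283.5 = 0.0451


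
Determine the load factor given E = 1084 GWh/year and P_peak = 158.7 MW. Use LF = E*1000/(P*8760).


LF = 1084 * 1000 / (158.7 * 8760) = 0.7797


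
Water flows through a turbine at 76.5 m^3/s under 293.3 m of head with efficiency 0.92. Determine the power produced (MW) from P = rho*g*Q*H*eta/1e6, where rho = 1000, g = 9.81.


P = 1000 * 9.81 * 76.5 * 293.3 * 0.92 / 1e6 = 202.5025 MW


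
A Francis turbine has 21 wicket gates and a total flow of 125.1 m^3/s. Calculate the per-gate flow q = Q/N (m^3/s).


q = 125.1 / 21 = 5.9571 m^3/s


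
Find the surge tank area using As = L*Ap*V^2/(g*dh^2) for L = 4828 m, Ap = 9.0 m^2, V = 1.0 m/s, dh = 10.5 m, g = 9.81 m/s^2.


As = 4828 * 9.0 * 1.0^2 / (9.81 * 10.5^2) = 40.1756 m^2


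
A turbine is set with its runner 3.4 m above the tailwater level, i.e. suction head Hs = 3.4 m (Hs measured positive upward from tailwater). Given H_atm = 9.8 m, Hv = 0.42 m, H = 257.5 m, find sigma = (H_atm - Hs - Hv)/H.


sigma = (9.8 - 3.4 - 0.42) / 257.5 = 0.0232


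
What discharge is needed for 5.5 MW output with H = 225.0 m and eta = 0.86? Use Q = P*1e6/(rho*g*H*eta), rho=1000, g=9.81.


Q = 5.5 * 1e6 / (1000 * 9.81 * 225.0 * 0.86) = 2.8974 m^3/s


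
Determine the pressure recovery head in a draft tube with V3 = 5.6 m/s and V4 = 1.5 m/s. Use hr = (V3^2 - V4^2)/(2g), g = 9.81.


hr = (5.6^2 - 1.5^2) / (2*9.81) = 1.4837 m


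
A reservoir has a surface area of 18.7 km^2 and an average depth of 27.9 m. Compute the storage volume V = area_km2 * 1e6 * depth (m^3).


V = 18.7 * 1e6 * 27.9 = 5.2173e+08 m^3


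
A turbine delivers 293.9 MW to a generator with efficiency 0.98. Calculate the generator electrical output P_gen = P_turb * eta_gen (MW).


P_gen = 293.9 * 0.98 = 288.0220 MW


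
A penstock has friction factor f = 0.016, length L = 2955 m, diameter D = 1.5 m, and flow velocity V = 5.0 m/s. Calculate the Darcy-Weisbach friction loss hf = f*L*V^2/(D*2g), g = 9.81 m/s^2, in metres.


hf = 0.016 * 2955 * 5.0^2 / (1.5 * 2 * 9.81) = 40.1631 m


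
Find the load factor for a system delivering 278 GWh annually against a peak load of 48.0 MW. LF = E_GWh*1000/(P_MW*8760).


LF = 278 * 1000 / (48.0 * 8760) = 0.6611


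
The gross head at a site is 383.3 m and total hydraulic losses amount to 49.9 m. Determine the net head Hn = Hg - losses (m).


Hn = 383.3 - 49.9 = 333.4000 m


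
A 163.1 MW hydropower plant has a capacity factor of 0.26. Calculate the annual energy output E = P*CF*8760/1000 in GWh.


E = 163.1 * 0.26 * 8760 / 1000 = 371.4766 GWh


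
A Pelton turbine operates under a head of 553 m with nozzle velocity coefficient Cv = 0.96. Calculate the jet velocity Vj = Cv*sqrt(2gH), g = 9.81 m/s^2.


Vj = 0.96 * sqrt(2*9.81*553) = 99.9962 m/s


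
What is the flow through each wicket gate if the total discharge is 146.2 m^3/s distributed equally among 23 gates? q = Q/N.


q = 146.2 / 23 = 6.3565 m^3/s


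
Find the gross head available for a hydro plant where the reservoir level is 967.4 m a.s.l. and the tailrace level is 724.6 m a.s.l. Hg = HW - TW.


Hg = 967.4 - 724.6 = 242.8000 m


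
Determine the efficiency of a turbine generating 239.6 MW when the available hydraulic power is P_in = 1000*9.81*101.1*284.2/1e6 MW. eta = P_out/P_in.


P_in = 1000 * 9.81 * 101.1 * 284.2 / 1e6 = 281.8670 MW
eta = 239.6 / 281.8670 = 0.8500


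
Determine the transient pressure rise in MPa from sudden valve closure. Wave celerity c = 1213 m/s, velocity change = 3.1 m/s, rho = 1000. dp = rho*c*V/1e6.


dp = 1000 * 1213 * 3.1 / 1e6 = 3.7603 MPa


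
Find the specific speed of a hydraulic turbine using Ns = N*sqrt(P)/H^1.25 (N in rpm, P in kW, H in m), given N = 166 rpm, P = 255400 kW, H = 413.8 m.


Ns = 166 * 255400^0.5 / 413.8^1.25 = 44.9501


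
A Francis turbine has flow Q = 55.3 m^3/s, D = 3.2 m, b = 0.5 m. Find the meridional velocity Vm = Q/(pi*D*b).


Vm = 55.3 / (pi * 3.2 * 0.5) = 11.0016 m/s


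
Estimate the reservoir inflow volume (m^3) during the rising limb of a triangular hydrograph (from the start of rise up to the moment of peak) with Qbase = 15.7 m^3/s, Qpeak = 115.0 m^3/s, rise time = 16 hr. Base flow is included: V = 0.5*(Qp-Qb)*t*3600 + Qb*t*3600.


V = 0.5*(115.0 - 15.7)*16*3600 + 15.7*16*3600 = 3.7642e+06 m^3


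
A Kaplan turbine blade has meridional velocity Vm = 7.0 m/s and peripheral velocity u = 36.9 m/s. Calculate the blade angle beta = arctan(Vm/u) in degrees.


beta = arctan(7.0 / 36.9) = 10.7415 degrees


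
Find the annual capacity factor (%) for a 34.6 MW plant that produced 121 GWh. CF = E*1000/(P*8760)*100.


CF = 121 * 1000 / (34.6 * 8760) * 100 = 39.9213 %


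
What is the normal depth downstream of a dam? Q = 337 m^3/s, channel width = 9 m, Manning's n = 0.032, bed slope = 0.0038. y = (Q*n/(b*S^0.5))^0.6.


y = (337 * 0.032 / (9 * 0.0038^0.5))^0.6 = 5.9318 m


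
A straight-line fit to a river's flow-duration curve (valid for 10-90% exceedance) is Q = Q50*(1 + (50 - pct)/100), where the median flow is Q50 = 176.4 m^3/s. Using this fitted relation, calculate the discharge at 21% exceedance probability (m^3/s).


Q = 176.4 * (1 + (50 - 21)/100) = 227.5560 m^3/s


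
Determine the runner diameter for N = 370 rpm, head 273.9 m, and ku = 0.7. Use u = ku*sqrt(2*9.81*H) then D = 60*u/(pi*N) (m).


u = 0.7 * sqrt(2*9.81*273.9) = 51.3149 m/s
D = 60 * 51.3149 / (pi * 370) = 2.6488 m


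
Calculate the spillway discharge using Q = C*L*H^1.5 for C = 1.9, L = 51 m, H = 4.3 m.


Q = 1.9 * 51 * 4.3^1.5 = 864.0253 m^3/s


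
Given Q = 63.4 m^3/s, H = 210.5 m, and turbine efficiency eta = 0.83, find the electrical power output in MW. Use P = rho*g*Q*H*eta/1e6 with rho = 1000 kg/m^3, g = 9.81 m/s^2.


P = 1000 * 9.81 * 63.4 * 210.5 * 0.83 / 1e6 = 108.6647 MW


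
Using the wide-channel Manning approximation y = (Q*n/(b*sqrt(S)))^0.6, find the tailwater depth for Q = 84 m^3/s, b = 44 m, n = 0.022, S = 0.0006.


y = (84 * 0.022 / (44 * 0.0006^0.5))^0.6 = 1.3820 m


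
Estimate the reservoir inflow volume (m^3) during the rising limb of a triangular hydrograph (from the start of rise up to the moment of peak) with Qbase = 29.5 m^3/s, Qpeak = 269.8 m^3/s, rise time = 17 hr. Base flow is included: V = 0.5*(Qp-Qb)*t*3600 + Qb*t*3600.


V = 0.5*(269.8 - 29.5)*17*3600 + 29.5*17*3600 = 9.1586e+06 m^3


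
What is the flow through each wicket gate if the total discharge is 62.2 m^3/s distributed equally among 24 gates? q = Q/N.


q = 62.2 / 24 = 2.5917 m^3/s


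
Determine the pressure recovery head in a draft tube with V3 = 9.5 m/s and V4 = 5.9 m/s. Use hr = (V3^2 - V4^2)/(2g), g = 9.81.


hr = (9.5^2 - 5.9^2) / (2*9.81) = 2.8257 m


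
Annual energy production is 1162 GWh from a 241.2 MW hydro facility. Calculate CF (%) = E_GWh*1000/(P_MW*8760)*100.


CF = 1162 * 1000 / (241.2 * 8760) * 100 = 54.9952 %


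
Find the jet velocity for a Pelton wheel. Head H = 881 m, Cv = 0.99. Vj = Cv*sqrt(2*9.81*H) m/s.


Vj = 0.99 * sqrt(2*9.81*881) = 130.1585 m/s


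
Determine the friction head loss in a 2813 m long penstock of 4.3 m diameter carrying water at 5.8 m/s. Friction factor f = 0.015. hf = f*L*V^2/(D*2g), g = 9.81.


hf = 0.015 * 2813 * 5.8^2 / (4.3 * 2 * 9.81) = 16.8248 m


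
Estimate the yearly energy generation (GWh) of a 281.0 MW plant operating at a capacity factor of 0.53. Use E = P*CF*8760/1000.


E = 281.0 * 0.53 * 8760 / 1000 = 1304.6268 GWh


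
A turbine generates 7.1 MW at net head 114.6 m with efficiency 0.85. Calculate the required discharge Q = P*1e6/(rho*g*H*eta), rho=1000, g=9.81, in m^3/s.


Q = 7.1 * 1e6 / (1000 * 9.81 * 114.6 * 0.85) = 7.4299 m^3/s


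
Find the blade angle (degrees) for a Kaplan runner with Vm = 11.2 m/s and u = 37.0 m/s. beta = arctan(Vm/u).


beta = arctan(11.2 / 37.0) = 16.8412 degrees


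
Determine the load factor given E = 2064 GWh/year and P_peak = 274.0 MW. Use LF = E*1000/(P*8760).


LF = 2064 * 1000 / (274.0 * 8760) = 0.8599


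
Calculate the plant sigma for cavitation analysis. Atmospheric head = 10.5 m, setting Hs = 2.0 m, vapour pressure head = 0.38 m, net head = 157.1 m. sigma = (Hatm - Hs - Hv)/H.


sigma = (10.5 - 2.0 - 0.38) / 157.1 = 0.0517


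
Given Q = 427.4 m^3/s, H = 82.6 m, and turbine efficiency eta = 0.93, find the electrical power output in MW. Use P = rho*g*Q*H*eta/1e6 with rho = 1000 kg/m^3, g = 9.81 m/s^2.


P = 1000 * 9.81 * 427.4 * 82.6 * 0.93 / 1e6 = 322.0820 MW


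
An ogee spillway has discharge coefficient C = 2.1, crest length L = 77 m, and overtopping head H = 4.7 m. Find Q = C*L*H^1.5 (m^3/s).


Q = 2.1 * 77 * 4.7^1.5 = 1647.6191 m^3/s


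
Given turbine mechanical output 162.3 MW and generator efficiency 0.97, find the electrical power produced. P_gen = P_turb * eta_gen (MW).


P_gen = 162.3 * 0.97 = 157.4310 MW


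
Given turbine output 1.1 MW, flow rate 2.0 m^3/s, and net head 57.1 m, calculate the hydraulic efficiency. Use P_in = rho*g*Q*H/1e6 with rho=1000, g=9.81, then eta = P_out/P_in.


P_in = 1000 * 9.81 * 2.0 * 57.1 / 1e6 = 1.1203 MW
eta = 1.1 / 1.1203 = 0.9819


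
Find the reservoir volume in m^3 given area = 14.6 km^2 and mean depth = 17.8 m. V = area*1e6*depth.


V = 14.6 * 1e6 * 17.8 = 2.5988e+08 m^3


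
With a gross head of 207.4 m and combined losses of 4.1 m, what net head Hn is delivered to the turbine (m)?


Hn = 207.4 - 4.1 = 203.3000 m


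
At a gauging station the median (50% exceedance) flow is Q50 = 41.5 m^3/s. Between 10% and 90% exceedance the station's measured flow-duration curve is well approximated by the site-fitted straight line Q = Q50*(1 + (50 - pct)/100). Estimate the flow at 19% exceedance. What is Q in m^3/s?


Q = 41.5 * (1 + (50 - 19)/100) = 54.3650 m^3/s


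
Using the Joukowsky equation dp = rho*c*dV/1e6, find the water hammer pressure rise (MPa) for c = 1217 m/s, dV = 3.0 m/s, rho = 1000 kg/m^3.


dp = 1000 * 1217 * 3.0 / 1e6 = 3.6510 MPa


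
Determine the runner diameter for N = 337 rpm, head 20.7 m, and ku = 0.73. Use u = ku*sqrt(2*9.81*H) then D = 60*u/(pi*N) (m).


u = 0.73 * sqrt(2*9.81*20.7) = 14.7115 m/s
D = 60 * 14.7115 / (pi * 337) = 0.8337 m


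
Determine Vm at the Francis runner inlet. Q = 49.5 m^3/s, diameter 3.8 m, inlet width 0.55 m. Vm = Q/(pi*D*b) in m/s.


Vm = 49.5 / (pi * 3.8 * 0.55) = 7.5389 m/s


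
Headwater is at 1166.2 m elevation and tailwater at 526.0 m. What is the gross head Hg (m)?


Hg = 1166.2 - 526.0 = 640.2000 m


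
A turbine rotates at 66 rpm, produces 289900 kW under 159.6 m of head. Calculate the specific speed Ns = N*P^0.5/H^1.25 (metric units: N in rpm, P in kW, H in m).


Ns = 66 * 289900^0.5 / 159.6^1.25 = 62.6436


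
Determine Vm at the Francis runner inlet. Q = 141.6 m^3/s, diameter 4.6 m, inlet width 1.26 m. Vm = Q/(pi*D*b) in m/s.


Vm = 141.6 / (pi * 4.6 * 1.26) = 7.7765 m/s


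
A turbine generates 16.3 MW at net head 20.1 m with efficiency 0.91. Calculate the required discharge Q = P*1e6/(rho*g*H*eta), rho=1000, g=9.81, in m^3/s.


Q = 16.3 * 1e6 / (1000 * 9.81 * 20.1 * 0.91) = 90.8408 m^3/s


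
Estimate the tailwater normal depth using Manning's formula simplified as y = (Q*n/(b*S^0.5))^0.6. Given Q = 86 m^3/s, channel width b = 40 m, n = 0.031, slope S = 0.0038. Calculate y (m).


y = (86 * 0.031 / (40 * 0.0038^0.5))^0.6 = 1.0480 m


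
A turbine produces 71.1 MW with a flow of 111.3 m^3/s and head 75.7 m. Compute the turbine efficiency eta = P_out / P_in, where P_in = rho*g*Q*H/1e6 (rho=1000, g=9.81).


P_in = 1000 * 9.81 * 111.3 * 75.7 / 1e6 = 82.6533 MW
eta = 71.1 / 82.6533 = 0.8602


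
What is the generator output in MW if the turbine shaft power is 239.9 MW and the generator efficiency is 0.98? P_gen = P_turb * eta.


P_gen = 239.9 * 0.98 = 235.1020 MW


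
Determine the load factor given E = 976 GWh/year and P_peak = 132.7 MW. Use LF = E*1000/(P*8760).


LF = 976 * 1000 / (132.7 * 8760) = 0.8396


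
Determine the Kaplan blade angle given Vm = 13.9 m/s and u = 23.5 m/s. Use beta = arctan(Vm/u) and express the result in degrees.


beta = arctan(13.9 / 23.5) = 30.6039 degrees


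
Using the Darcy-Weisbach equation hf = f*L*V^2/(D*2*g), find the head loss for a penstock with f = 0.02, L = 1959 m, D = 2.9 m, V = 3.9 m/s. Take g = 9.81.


hf = 0.02 * 1959 * 3.9^2 / (2.9 * 2 * 9.81) = 10.4736 m


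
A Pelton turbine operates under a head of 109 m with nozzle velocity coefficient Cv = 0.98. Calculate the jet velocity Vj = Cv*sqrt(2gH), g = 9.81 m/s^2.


Vj = 0.98 * sqrt(2*9.81*109) = 45.3199 m/s


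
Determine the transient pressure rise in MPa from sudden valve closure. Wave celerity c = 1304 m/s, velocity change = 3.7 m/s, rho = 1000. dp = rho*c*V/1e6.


dp = 1000 * 1304 * 3.7 / 1e6 = 4.8248 MPa


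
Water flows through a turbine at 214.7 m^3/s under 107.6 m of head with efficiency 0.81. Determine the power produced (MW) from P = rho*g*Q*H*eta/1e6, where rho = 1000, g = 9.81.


P = 1000 * 9.81 * 214.7 * 107.6 * 0.81 / 1e6 = 183.5686 MW


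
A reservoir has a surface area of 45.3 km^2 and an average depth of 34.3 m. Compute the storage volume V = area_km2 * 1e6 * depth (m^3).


V = 45.3 * 1e6 * 34.3 = 1.5538e+09 m^3


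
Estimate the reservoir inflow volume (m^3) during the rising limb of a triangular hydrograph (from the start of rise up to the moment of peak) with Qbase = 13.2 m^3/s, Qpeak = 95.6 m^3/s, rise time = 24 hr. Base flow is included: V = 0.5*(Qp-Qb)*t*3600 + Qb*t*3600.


V = 0.5*(95.6 - 13.2)*24*3600 + 13.2*24*3600 = 4.7002e+06 m^3


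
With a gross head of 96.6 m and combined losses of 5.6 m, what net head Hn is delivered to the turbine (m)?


Hn = 96.6 - 5.6 = 91.0000 m


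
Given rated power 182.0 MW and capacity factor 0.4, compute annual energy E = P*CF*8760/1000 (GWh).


E = 182.0 * 0.4 * 8760 / 1000 = 637.7280 GWh


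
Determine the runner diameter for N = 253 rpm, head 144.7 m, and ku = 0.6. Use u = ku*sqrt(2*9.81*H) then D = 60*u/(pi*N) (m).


u = 0.6 * sqrt(2*9.81*144.7) = 31.9694 m/s
D = 60 * 31.9694 / (pi * 253) = 2.4133 m


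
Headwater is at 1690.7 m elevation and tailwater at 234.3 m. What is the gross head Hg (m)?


Hg = 1690.7 - 234.3 = 1456.4000 m


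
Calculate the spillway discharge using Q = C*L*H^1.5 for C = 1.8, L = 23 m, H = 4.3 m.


Q = 1.8 * 23 * 4.3^1.5 = 369.1501 m^3/s


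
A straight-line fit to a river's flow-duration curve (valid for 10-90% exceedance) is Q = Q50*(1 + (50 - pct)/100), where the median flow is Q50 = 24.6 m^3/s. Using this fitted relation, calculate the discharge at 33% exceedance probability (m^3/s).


Q = 24.6 * (1 + (50 - 33)/100) = 28.7820 m^3/s


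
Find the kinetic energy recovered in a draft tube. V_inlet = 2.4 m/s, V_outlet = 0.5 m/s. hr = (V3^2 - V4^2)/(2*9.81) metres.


hr = (2.4^2 - 0.5^2) / (2*9.81) = 0.2808 m


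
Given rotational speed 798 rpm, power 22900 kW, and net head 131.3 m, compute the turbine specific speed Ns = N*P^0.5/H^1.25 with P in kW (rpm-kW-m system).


Ns = 798 * 22900^0.5 / 131.3^1.25 = 271.7001


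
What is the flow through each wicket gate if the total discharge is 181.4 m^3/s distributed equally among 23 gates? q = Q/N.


q = 181.4 / 23 = 7.8870 m^3/s


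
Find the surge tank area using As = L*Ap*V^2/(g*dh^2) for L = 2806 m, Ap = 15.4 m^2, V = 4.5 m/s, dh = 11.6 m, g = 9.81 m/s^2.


As = 2806 * 15.4 * 4.5^2 / (9.81 * 11.6^2) = 662.9006 m^2


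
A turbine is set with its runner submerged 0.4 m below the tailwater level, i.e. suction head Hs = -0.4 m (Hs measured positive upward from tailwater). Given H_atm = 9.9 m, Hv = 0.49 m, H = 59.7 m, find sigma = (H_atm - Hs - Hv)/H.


sigma = (9.9 - (-0.4) - 0.49) / 59.7 = 0.1643


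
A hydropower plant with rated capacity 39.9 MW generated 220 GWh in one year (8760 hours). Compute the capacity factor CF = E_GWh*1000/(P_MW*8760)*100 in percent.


CF = 220 * 1000 / (39.9 * 8760) * 100 = 62.9427 %


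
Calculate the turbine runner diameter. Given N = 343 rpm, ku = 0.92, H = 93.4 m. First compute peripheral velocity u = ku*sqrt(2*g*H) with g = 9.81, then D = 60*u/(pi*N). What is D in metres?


u = 0.92 * sqrt(2*9.81*93.4) = 39.3832 m/s
D = 60 * 39.3832 / (pi * 343) = 2.1929 m


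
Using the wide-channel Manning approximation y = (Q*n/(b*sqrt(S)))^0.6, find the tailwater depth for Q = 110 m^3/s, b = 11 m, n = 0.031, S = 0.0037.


y = (110 * 0.031 / (11 * 0.0037^0.5))^0.6 = 2.6568 m


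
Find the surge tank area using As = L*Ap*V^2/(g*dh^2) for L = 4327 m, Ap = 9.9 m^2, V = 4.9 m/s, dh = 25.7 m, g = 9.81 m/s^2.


As = 4327 * 9.9 * 4.9^2 / (9.81 * 25.7^2) = 158.7373 m^2


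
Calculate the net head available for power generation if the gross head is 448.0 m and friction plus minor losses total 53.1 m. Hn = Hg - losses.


Hn = 448.0 - 53.1 = 394.9000 m


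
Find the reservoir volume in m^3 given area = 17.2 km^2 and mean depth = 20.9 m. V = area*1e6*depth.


V = 17.2 * 1e6 * 20.9 = 3.5948e+08 m^3


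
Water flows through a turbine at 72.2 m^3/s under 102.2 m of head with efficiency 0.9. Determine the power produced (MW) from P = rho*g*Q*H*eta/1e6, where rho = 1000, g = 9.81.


P = 1000 * 9.81 * 72.2 * 102.2 * 0.9 / 1e6 = 65.1478 MW


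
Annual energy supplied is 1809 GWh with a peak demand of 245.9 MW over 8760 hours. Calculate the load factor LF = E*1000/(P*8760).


LF = 1809 * 1000 / (245.9 * 8760) = 0.8398


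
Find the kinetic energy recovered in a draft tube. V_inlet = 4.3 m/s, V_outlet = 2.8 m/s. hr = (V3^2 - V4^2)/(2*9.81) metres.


hr = (4.3^2 - 2.8^2) / (2*9.81) = 0.5428 m


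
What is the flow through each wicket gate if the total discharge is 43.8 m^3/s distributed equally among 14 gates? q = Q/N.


q = 43.8 / 14 = 3.1286 m^3/s


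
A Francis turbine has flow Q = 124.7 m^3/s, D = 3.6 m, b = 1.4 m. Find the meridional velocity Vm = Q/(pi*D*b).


Vm = 124.7 / (pi * 3.6 * 1.4) = 7.8756 m/s


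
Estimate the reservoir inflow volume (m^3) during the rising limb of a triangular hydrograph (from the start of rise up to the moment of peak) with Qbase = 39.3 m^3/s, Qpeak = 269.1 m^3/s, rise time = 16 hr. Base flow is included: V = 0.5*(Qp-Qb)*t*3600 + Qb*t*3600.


V = 0.5*(269.1 - 39.3)*16*3600 + 39.3*16*3600 = 8.8819e+06 m^3


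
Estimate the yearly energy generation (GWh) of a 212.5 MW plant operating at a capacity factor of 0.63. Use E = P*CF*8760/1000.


E = 212.5 * 0.63 * 8760 / 1000 = 1172.7450 GWh


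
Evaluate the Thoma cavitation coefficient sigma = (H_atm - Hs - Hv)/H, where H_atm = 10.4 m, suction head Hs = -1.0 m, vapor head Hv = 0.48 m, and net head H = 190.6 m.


sigma = (10.4 - (-1.0) - 0.48) / 190.6 = 0.0573


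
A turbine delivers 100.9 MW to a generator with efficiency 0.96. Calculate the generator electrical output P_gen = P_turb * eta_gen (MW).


P_gen = 100.9 * 0.96 = 96.8640 MW


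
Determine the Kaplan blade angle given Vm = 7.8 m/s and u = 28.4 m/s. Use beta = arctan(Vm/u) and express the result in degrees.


beta = arctan(7.8 / 28.4) = 15.3575 degrees


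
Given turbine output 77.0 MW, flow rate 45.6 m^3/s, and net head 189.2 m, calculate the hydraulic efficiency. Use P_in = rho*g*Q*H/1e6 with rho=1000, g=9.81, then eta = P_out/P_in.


P_in = 1000 * 9.81 * 45.6 * 189.2 / 1e6 = 84.6360 MW
eta = 77.0 / 84.6360 = 0.9098


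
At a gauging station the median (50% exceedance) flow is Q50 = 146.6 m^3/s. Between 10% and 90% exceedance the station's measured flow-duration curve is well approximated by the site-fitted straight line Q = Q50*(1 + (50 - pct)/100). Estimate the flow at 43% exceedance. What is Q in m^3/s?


Q = 146.6 * (1 + (50 - 43)/100) = 156.8620 m^3/s


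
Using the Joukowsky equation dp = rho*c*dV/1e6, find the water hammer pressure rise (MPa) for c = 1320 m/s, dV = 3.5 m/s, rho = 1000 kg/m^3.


dp = 1000 * 1320 * 3.5 / 1e6 = 4.6200 MPa


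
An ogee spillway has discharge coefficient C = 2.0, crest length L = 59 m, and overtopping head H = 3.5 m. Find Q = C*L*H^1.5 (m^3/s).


Q = 2.0 * 59 * 3.5^1.5 = 772.6523 m^3/s


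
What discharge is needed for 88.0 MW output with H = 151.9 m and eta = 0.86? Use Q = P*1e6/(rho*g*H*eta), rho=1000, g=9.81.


Q = 88.0 * 1e6 / (1000 * 9.81 * 151.9 * 0.86) = 68.6685 m^3/s


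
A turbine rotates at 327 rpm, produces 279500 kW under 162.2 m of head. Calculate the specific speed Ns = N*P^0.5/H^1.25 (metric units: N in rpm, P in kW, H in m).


Ns = 327 * 279500^0.5 / 162.2^1.25 = 298.6586


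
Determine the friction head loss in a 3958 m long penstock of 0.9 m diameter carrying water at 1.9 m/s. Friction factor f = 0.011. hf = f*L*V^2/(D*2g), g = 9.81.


hf = 0.011 * 3958 * 1.9^2 / (0.9 * 2 * 9.81) = 8.9009 m


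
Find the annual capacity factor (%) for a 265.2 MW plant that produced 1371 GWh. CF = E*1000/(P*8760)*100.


CF = 1371 * 1000 / (265.2 * 8760) * 100 = 59.0146 %


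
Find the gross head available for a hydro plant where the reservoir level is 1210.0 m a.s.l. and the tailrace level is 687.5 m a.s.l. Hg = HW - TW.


Hg = 1210.0 - 687.5 = 522.5000 m


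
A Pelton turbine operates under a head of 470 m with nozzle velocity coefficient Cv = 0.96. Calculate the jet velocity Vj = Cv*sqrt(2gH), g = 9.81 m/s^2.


Vj = 0.96 * sqrt(2*9.81*470) = 92.1870 m/s


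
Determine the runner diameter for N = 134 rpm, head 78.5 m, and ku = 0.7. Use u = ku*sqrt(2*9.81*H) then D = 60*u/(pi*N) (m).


u = 0.7 * sqrt(2*9.81*78.5) = 27.4715 m/s
D = 60 * 27.4715 / (pi * 134) = 3.9154 m


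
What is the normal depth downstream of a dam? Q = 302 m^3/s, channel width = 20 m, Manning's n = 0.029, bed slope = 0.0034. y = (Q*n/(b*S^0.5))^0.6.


y = (302 * 0.029 / (20 * 0.0034^0.5))^0.6 = 3.3526 m


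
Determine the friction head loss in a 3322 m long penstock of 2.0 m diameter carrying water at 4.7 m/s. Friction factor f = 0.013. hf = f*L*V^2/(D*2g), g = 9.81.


hf = 0.013 * 3322 * 4.7^2 / (2.0 * 2 * 9.81) = 24.3114 m


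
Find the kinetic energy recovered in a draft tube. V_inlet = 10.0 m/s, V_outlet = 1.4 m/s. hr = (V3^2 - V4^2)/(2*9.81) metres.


hr = (10.0^2 - 1.4^2) / (2*9.81) = 4.9969 m


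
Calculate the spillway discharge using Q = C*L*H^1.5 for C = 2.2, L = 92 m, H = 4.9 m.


Q = 2.2 * 92 * 4.9^1.5 = 2195.3543 m^3/s


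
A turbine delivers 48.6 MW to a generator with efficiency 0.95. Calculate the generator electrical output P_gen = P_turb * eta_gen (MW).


P_gen = 48.6 * 0.95 = 46.1700 MW


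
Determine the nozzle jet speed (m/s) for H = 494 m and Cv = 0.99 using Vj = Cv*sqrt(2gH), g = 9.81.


Vj = 0.99 * sqrt(2*9.81*494) = 97.4649 m/s


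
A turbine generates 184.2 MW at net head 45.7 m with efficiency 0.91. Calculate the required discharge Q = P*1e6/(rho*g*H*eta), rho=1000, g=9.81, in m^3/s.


Q = 184.2 * 1e6 / (1000 * 9.81 * 45.7 * 0.91) = 451.5055 m^3/s


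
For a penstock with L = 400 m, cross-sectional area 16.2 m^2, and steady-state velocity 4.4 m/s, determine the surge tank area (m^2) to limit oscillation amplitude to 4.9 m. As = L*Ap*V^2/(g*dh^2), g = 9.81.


As = 400 * 16.2 * 4.4^2 / (9.81 * 4.9^2) = 532.6221 m^2


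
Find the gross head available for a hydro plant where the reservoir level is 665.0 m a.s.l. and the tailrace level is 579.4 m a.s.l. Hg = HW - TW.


Hg = 665.0 - 579.4 = 85.6000 m


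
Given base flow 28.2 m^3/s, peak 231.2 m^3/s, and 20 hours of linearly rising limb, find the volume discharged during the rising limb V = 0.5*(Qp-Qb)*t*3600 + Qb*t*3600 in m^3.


V = 0.5*(231.2 - 28.2)*20*3600 + 28.2*20*3600 = 9.3384e+06 m^3


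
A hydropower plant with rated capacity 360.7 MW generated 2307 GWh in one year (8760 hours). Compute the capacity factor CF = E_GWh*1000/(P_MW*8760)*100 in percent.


CF = 2307 * 1000 / (360.7 * 8760) * 100 = 73.0125 %


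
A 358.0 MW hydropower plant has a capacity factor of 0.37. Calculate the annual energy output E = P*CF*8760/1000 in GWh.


E = 358.0 * 0.37 * 8760 / 1000 = 1160.3496 GWh


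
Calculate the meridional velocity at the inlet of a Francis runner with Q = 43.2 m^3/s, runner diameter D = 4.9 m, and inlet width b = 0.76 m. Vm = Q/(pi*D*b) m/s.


Vm = 43.2 / (pi * 4.9 * 0.76) = 3.6925 m/s


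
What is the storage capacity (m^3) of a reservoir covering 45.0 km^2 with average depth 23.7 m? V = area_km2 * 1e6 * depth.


V = 45.0 * 1e6 * 23.7 = 1.0665e+09 m^3


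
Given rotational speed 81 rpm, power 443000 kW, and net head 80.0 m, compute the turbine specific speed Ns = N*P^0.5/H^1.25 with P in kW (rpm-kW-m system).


Ns = 81 * 443000^0.5 / 80.0^1.25 = 225.3328
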